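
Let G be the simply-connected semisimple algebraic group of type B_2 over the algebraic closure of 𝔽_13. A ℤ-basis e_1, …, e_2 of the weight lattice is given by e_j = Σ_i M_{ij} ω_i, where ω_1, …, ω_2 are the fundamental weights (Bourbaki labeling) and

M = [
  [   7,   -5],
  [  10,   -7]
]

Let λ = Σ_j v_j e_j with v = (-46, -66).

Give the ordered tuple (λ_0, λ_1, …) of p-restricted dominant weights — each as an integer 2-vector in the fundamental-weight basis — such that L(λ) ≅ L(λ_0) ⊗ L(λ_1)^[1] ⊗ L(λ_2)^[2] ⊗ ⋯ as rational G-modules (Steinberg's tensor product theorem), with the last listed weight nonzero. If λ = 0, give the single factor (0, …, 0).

Converting to the ω-basis (c_i = row i of M dotted with v = (-46, -66)):
  c_1 = 7*-46 + -5*-66 = 8
  c_2 = 10*-46 + -7*-66 = 2
Expand coordinatewise in base 13:
  c_1 = 8 = 8·13^0
  c_2 = 2 = 2·13^0
λ_0 = (8, 2)

((8, 2),)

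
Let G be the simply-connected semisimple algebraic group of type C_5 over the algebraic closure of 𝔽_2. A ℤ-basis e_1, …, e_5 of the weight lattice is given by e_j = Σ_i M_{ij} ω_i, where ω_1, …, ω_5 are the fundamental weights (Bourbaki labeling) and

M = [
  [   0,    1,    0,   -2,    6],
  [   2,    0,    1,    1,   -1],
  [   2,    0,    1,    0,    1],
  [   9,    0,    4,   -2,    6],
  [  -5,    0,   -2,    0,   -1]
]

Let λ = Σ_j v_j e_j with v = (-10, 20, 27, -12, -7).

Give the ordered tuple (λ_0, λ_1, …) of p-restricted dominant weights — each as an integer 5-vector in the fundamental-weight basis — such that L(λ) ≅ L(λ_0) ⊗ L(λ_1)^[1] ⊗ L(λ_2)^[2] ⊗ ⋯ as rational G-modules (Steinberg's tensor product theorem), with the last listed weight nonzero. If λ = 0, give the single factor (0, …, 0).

In the fundamental-weight basis, λ has coordinates c = M·v (v = (-10, 20, 27, -12, -7)):
  c_1 = 0*-10 + 1*20 + 0*27 + -2*-12 + 6*-7 = 2
  c_2 = 2*-10 + 0*20 + 1*27 + 1*-12 + -1*-7 = 2
  c_3 = 2*-10 + 0*20 + 1*27 + 0*-12 + 1*-7 = 0
  c_4 = 9*-10 + 0*20 + 4*27 + -2*-12 + 6*-7 = 0
  c_5 = -5*-10 + 0*20 + -2*27 + 0*-12 + -1*-7 = 3
p = 2; digits c_i = Σ_j d_{ij}·2^j, 0 ≤ d_{ij} < 2:
  c_1 = 2 = 0·2^0 + 1·2^1
  c_2 = 2 = 0·2^0 + 1·2^1
  c_3 = 0
  c_4 = 0
  c_5 = 3 = 1·2^0 + 1·2^1
p-restricted factor λ_0 = (0, 0, 0, 0, 1)
p-restricted factor λ_1 = (1, 1, 0, 0, 1)

((0, 0, 0, 0, 1), (1, 1, 0, 0, 1))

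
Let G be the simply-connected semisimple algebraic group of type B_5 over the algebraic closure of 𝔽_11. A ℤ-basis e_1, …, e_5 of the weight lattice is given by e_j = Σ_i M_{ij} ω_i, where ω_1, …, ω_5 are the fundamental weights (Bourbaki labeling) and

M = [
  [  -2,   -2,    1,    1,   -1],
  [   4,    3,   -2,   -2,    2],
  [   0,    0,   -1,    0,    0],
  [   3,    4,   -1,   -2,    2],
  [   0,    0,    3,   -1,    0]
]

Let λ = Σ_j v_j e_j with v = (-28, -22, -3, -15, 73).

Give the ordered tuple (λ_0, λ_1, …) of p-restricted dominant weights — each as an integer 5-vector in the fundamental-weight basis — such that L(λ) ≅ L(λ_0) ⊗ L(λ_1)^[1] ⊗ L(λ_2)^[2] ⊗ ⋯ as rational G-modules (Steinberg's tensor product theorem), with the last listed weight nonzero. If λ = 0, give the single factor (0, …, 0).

((9, 4, 3, 7, 6),)

Compute c_i = Σ_j M_{ij} v_j with v = (-28, -22, -3, -15, 73):
  c_1 = (-2)·(-28) + (-2)·(-22) + (1)·(-3) + (1)·(-15) + (-1)·(73) = 9
  c_2 = (4)·(-28) + (3)·(-22) + (-2)·(-3) + (-2)·(-15) + 2·73 = 4
  c_3 = (0)·(-28) + (0)·(-22) + (-1)·(-3) + (0)·(-15) + 0·73 = 3
  c_4 = (3)·(-28) + (4)·(-22) + (-1)·(-3) + (-2)·(-15) + 2·73 = 7
  c_5 = (0)·(-28) + (0)·(-22) + (3)·(-3) + (-1)·(-15) + 0·73 = 6
Expand coordinatewise in base 11:
  c_1 = 9 = 9·11^0
  c_2 = 4 = 4·11^0
  c_3 = 3 = 3·11^0
  c_4 = 7 = 7·11^0
  c_5 = 6 = 6·11^0
p-restricted factor λ_0 = (9, 4, 3, 7, 6)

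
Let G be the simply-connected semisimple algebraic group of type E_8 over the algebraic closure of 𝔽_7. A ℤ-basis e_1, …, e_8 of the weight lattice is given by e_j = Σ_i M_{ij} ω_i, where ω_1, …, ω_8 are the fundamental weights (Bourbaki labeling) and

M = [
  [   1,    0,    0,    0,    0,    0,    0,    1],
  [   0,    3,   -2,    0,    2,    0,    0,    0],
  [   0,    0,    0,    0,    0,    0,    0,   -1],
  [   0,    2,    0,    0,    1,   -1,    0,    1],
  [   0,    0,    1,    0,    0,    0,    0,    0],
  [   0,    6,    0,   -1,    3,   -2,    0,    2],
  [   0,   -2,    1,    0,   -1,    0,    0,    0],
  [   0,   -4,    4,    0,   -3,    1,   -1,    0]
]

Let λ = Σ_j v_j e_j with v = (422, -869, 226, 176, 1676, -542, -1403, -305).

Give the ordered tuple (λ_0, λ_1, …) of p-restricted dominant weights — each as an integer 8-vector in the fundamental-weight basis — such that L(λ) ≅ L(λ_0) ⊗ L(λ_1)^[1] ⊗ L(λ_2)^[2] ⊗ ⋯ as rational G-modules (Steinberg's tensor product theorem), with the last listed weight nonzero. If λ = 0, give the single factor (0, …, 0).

ω-coordinates c = M·v, v = (422, -869, 226, 176, 1676, -542, -1403, -305):
  c_1 = (1)·(422) + (0)·(-869) + (0)·(226) + (0)·(176) + (0)·(1676) + (0)·(-542) + (0)·(-1403) + (1)·(-305) = 117
  c_2 = (0)·(422) + (3)·(-869) + (-2)·(226) + (0)·(176) + (2)·(1676) + (0)·(-542) + (0)·(-1403) + (0)·(-305) = 293
  c_3 = (0)·(422) + (0)·(-869) + (0)·(226) + (0)·(176) + (0)·(1676) + (0)·(-542) + (0)·(-1403) + (-1)·(-305) = 305
  c_4 = (0)·(422) + (2)·(-869) + (0)·(226) + (0)·(176) + (1)·(1676) + (-1)·(-542) + (0)·(-1403) + (1)·(-305) = 175
  c_5 = (0)·(422) + (0)·(-869) + (1)·(226) + (0)·(176) + (0)·(1676) + (0)·(-542) + (0)·(-1403) + (0)·(-305) = 226
  c_6 = (0)·(422) + (6)·(-869) + (0)·(226) + (-1)·(176) + (3)·(1676) + (-2)·(-542) + (0)·(-1403) + (2)·(-305) = 112
  c_7 = (0)·(422) + (-2)·(-869) + (1)·(226) + (0)·(176) + (-1)·(1676) + (0)·(-542) + (0)·(-1403) + (0)·(-305) = 288
  c_8 = (0)·(422) + (-4)·(-869) + (4)·(226) + (0)·(176) + (-3)·(1676) + (1)·(-542) + (-1)·(-1403) + (0)·(-305) = 213
Writing each c_i in base p = 7:
  c_1 = 117 = 5·7^0 + 2·7^1 + 2·7^2
  c_2 = 293 = 6·7^0 + 6·7^1 + 5·7^2
  c_3 = 305 = 4·7^0 + 1·7^1 + 6·7^2
  c_4 = 175 = 0·7^0 + 4·7^1 + 3·7^2
  c_5 = 226 = 2·7^0 + 4·7^1 + 4·7^2
  c_6 = 112 = 0·7^0 + 2·7^1 + 2·7^2
  c_7 = 288 = 1·7^0 + 6·7^1 + 5·7^2
  c_8 = 213 = 3·7^0 + 2·7^1 + 4·7^2
p-restricted factor λ_0 = (5, 6, 4, 0, 2, 0, 1, 3)
p-restricted factor λ_1 = (2, 6, 1, 4, 4, 2, 6, 2)
p-restricted factor λ_2 = (2, 5, 6, 3, 4, 2, 5, 4)

((5, 6, 4, 0, 2, 0, 1, 3), (2, 6, 1, 4, 4, 2, 6, 2), (2, 5, 6, 3, 4, 2, 5, 4))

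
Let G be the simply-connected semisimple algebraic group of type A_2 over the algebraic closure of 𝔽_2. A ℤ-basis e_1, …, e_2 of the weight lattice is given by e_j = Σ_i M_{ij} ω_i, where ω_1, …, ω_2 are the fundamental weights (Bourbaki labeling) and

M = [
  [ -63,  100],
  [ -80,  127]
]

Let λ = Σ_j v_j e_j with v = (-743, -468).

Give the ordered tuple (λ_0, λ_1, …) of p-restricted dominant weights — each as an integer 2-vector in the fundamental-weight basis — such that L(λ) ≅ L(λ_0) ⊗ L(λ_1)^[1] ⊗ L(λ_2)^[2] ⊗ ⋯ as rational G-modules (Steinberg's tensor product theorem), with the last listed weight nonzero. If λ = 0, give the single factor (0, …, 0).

In the fundamental-weight basis, λ has coordinates c = M·v (v = (-743, -468)):
  c_1 = (-63)·(-743) + (100)·(-468) = 9
  c_2 = (-80)·(-743) + (127)·(-468) = 4
Writing each c_i in base p = 2:
  c_1 = 9 = 1·2^0 + 0·2^1 + 0·2^2 + 1·2^3
  c_2 = 4 = 0·2^0 + 0·2^1 + 1·2^2
Factor λ_0 = (1, 0)
Factor λ_1 = (0, 0)
Factor λ_2 = (0, 1)
Factor λ_3 = (1, 0)

((1, 0), (0, 0), (0, 1), (1, 0))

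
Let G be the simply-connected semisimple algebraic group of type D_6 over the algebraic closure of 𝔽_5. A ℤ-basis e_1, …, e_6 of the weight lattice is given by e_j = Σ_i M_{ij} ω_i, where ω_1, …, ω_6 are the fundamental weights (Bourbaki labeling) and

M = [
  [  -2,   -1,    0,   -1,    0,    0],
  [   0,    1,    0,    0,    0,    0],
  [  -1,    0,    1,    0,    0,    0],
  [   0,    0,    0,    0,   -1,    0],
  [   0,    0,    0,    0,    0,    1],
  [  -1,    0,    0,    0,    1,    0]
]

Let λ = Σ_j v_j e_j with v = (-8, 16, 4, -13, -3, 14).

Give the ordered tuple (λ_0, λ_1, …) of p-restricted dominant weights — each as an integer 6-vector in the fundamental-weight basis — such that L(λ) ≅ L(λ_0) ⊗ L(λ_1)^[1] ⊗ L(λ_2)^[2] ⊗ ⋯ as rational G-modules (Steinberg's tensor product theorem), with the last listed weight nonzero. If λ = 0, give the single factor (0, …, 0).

((3, 1, 2, 3, 4, 0), (2, 3, 2, 0, 2, 1))

Compute c_i = Σ_j M_{ij} v_j with v = (-8, 16, 4, -13, -3, 14):
  c_1 = (-2)·(-8) + (-1)·(16) + 0·4 + (-1)·(-13) + (0)·(-3) + 0·14 = 13
  c_2 = (0)·(-8) + 1·16 + 0·4 + (0)·(-13) + (0)·(-3) + 0·14 = 16
  c_3 = (-1)·(-8) + 0·16 + 1·4 + (0)·(-13) + (0)·(-3) + 0·14 = 12
  c_4 = (0)·(-8) + 0·16 + 0·4 + (0)·(-13) + (-1)·(-3) + 0·14 = 3
  c_5 = (0)·(-8) + 0·16 + 0·4 + (0)·(-13) + (0)·(-3) + 1·14 = 14
  c_6 = (-1)·(-8) + 0·16 + 0·4 + (0)·(-13) + (1)·(-3) + 0·14 = 5
Base-5 expansion of each c_i:
  c_1 = 13 = 3·5^0 + 2·5^1
  c_2 = 16 = 1·5^0 + 3·5^1
  c_3 = 12 = 2·5^0 + 2·5^1
  c_4 = 3 = 3·5^0
  c_5 = 14 = 4·5^0 + 2·5^1
  c_6 = 5 = 0·5^0 + 1·5^1
p-restricted factor λ_0 = (3, 1, 2, 3, 4, 0)
p-restricted factor λ_1 = (2, 3, 2, 0, 2, 1)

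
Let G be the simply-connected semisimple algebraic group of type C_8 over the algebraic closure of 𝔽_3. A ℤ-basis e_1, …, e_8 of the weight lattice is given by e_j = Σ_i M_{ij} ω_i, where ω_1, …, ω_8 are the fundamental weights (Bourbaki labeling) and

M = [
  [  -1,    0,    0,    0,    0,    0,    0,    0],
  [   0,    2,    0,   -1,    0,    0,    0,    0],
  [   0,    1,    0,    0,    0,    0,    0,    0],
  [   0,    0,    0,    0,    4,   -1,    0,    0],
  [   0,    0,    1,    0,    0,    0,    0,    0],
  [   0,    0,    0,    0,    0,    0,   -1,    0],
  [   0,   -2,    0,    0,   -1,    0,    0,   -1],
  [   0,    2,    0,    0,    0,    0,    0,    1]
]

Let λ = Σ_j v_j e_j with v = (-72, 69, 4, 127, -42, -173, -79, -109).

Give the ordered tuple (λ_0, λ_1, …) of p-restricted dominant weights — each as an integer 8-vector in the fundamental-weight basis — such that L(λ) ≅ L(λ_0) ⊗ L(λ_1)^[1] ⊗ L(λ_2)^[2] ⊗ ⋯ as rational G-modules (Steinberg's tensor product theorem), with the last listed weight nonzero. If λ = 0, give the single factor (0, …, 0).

Change of basis e → ω: c = M·v where v = (-72, 69, 4, 127, -42, -173, -79, -109):
  c_1 = -1*-72 + 0*69 + 0*4 + 0*127 + 0*-42 + 0*-173 + 0*-79 + 0*-109 = 72
  c_2 = 0*-72 + 2*69 + 0*4 + -1*127 + 0*-42 + 0*-173 + 0*-79 + 0*-109 = 11
  c_3 = 0*-72 + 1*69 + 0*4 + 0*127 + 0*-42 + 0*-173 + 0*-79 + 0*-109 = 69
  c_4 = 0*-72 + 0*69 + 0*4 + 0*127 + 4*-42 + -1*-173 + 0*-79 + 0*-109 = 5
  c_5 = 0*-72 + 0*69 + 1*4 + 0*127 + 0*-42 + 0*-173 + 0*-79 + 0*-109 = 4
  c_6 = 0*-72 + 0*69 + 0*4 + 0*127 + 0*-42 + 0*-173 + -1*-79 + 0*-109 = 79
  c_7 = 0*-72 + -2*69 + 0*4 + 0*127 + -1*-42 + 0*-173 + 0*-79 + -1*-109 = 13
  c_8 = 0*-72 + 2*69 + 0*4 + 0*127 + 0*-42 + 0*-173 + 0*-79 + 1*-109 = 29
p = 3; digits c_i = Σ_j d_{ij}·3^j, 0 ≤ d_{ij} < 3:
  c_1 = 72 = 0·3^0 + 0·3^1 + 2·3^2 + 2·3^3
  c_2 = 11 = 2·3^0 + 0·3^1 + 1·3^2
  c_3 = 69 = 0·3^0 + 2·3^1 + 1·3^2 + 2·3^3
  c_4 = 5 = 2·3^0 + 1·3^1
  c_5 = 4 = 1·3^0 + 1·3^1
  c_6 = 79 = 1·3^0 + 2·3^1 + 2·3^2 + 2·3^3
  c_7 = 13 = 1·3^0 + 1·3^1 + 1·3^2
  c_8 = 29 = 2·3^0 + 0·3^1 + 0·3^2 + 1·3^3
Factor λ_0 = (0, 2, 0, 2, 1, 1, 1, 2)
Factor λ_1 = (0, 0, 2, 1, 1, 2, 1, 0)
Factor λ_2 = (2, 1, 1, 0, 0, 2, 1, 0)
Factor λ_3 = (2, 0, 2, 0, 0, 2, 0, 1)

((0, 2, 0, 2, 1, 1, 1, 2), (0, 0, 2, 1, 1, 2, 1, 0), (2, 1, 1, 0, 0, 2, 1, 0), (2, 0, 2, 0, 0, 2, 0, 1))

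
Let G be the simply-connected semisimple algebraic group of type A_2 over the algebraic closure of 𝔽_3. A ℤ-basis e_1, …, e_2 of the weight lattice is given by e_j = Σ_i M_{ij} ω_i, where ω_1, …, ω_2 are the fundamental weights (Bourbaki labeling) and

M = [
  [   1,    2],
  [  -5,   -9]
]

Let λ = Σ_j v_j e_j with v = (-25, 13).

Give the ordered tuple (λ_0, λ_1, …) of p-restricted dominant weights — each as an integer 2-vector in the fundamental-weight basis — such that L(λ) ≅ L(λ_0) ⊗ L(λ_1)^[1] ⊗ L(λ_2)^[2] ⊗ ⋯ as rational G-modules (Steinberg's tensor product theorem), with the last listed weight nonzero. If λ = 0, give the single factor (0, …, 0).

Compute c_i = Σ_j M_{ij} v_j with v = (-25, 13):
  c_1 = 1*-25 + 2*13 = 1
  c_2 = -5*-25 + -9*13 = 8
p = 3; digits c_i = Σ_j d_{ij}·3^j, 0 ≤ d_{ij} < 3:
  c_1 = 1 = 1·3^0
  c_2 = 8 = 2·3^0 + 2·3^1
λ_0 = (1, 2)
λ_1 = (0, 2)

((1, 2), (0, 2))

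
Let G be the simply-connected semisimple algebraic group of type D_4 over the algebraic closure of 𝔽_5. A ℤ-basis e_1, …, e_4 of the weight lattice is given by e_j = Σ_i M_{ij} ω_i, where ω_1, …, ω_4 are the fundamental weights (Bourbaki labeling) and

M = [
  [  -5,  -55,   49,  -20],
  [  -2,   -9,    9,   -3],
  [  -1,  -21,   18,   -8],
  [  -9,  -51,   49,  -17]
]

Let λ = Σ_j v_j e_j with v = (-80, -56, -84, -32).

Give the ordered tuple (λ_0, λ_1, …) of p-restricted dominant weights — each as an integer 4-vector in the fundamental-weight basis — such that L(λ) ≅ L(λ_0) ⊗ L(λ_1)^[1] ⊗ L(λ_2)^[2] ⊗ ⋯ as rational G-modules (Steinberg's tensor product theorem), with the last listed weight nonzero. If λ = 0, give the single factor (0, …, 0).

Compute c_i = Σ_j M_{ij} v_j with v = (-80, -56, -84, -32):
  c_1 = -5*-80 + -55*-56 + 49*-84 + -20*-32 = 4
  c_2 = -2*-80 + -9*-56 + 9*-84 + -3*-32 = 4
  c_3 = -1*-80 + -21*-56 + 18*-84 + -8*-32 = 0
  c_4 = -9*-80 + -51*-56 + 49*-84 + -17*-32 = 4
p = 5; digits c_i = Σ_j d_{ij}·5^j, 0 ≤ d_{ij} < 5:
  c_1 = 4 = 4·5^0
  c_2 = 4 = 4·5^0
  c_3 = 0
  c_4 = 4 = 4·5^0
Factor λ_0 = (4, 4, 0, 4)

((4, 4, 0, 4),)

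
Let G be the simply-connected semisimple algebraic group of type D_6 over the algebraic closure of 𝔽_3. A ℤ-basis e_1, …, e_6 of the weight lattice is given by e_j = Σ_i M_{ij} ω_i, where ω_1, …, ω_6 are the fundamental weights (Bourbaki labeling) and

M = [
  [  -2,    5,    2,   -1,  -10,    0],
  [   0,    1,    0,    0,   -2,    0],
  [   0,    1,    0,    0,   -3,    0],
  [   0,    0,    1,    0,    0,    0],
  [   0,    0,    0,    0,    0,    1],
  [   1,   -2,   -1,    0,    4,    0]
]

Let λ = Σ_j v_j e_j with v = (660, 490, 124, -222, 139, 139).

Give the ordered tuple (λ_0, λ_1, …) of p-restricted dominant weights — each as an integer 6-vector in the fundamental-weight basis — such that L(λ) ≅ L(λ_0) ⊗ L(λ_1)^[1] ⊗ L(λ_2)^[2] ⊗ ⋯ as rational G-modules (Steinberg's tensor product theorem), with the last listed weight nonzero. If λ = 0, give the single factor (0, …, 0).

((0, 2, 1, 1, 1, 1), (1, 1, 0, 2, 1, 1), (2, 2, 2, 1, 0, 0), (1, 1, 2, 1, 2, 1), (2, 2, 0, 1, 1, 1))

Change of basis e → ω: c = M·v where v = (660, 490, 124, -222, 139, 139):
  c_1 = (-2)·(660) + (5)·(490) + (2)·(124) + (-1)·(-222) + (-10)·(139) + (0)·(139) = 210
  c_2 = (0)·(660) + (1)·(490) + (0)·(124) + (0)·(-222) + (-2)·(139) + (0)·(139) = 212
  c_3 = (0)·(660) + (1)·(490) + (0)·(124) + (0)·(-222) + (-3)·(139) + (0)·(139) = 73
  c_4 = (0)·(660) + (0)·(490) + (1)·(124) + (0)·(-222) + (0)·(139) + (0)·(139) = 124
  c_5 = (0)·(660) + (0)·(490) + (0)·(124) + (0)·(-222) + (0)·(139) + (1)·(139) = 139
  c_6 = (1)·(660) + (-2)·(490) + (-1)·(124) + (0)·(-222) + (4)·(139) + (0)·(139) = 112
Writing each c_i in base p = 3:
  c_1 = 210 = 0·3^0 + 1·3^1 + 2·3^2 + 1·3^3 + 2·3^4
  c_2 = 212 = 2·3^0 + 1·3^1 + 2·3^2 + 1·3^3 + 2·3^4
  c_3 = 73 = 1·3^0 + 0·3^1 + 2·3^2 + 2·3^3
  c_4 = 124 = 1·3^0 + 2·3^1 + 1·3^2 + 1·3^3 + 1·3^4
  c_5 = 139 = 1·3^0 + 1·3^1 + 0·3^2 + 2·3^3 + 1·3^4
  c_6 = 112 = 1·3^0 + 1·3^1 + 0·3^2 + 1·3^3 + 1·3^4
Factor λ_0 = (0, 2, 1, 1, 1, 1)
Factor λ_1 = (1, 1, 0, 2, 1, 1)
Factor λ_2 = (2, 2, 2, 1, 0, 0)
Factor λ_3 = (1, 1, 2, 1, 2, 1)
Factor λ_4 = (2, 2, 0, 1, 1, 1)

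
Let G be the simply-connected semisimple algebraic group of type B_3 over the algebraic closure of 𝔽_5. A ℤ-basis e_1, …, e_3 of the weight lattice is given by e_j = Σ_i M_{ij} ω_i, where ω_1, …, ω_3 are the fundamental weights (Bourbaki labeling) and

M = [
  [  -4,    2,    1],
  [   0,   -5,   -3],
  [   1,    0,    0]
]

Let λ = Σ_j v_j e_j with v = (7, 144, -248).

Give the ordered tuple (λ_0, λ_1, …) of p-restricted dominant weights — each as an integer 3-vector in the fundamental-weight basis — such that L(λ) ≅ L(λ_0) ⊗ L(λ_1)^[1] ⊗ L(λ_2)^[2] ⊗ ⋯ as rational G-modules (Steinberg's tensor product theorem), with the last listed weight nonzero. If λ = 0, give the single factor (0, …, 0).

Converting to the ω-basis (c_i = row i of M dotted with v = (7, 144, -248)):
  c_1 = (-4)·(7) + (2)·(144) + (1)·(-248) = 12
  c_2 = (0)·(7) + (-5)·(144) + (-3)·(-248) = 24
  c_3 = (1)·(7) + (0)·(144) + (0)·(-248) = 7
Writing each c_i in base p = 5:
  c_1 = 12 = 2·5^0 + 2·5^1
  c_2 = 24 = 4·5^0 + 4·5^1
  c_3 = 7 = 2·5^0 + 1·5^1
p-restricted factor λ_0 = (2, 4, 2)
p-restricted factor λ_1 = (2, 4, 1)

((2, 4, 2), (2, 4, 1))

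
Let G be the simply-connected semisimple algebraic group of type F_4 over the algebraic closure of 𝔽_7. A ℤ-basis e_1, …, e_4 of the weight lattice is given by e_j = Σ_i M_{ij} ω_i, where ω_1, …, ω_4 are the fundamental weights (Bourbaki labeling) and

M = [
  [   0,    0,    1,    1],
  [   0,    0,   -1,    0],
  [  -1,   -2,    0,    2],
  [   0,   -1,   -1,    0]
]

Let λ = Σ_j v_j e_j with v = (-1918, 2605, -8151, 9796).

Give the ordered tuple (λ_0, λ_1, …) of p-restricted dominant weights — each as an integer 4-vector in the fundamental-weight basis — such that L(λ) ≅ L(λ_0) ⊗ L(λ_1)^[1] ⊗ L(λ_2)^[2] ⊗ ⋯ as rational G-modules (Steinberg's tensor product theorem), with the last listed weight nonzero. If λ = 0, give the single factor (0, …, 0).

Converting to the ω-basis (c_i = row i of M dotted with v = (-1918, 2605, -8151, 9796)):
  c_1 = (0)·(-1918) + 0·2605 + (1)·(-8151) + 1·9796 = 1645
  c_2 = (0)·(-1918) + 0·2605 + (-1)·(-8151) + 0·9796 = 8151
  c_3 = (-1)·(-1918) + (-2)·(2605) + (0)·(-8151) + 2·9796 = 16300
  c_4 = (0)·(-1918) + (-1)·(2605) + (-1)·(-8151) + 0·9796 = 5546
Base-7 expansion of each c_i:
  c_1 = 1645 = 0·7^0 + 4·7^1 + 5·7^2 + 4·7^3
  c_2 = 8151 = 3·7^0 + 2·7^1 + 5·7^2 + 2·7^3 + 3·7^4
  c_3 = 16300 = 4·7^0 + 4·7^1 + 3·7^2 + 5·7^3 + 6·7^4
  c_4 = 5546 = 2·7^0 + 1·7^1 + 1·7^2 + 2·7^3 + 2·7^4
p-restricted factor λ_0 = (0, 3, 4, 2)
p-restricted factor λ_1 = (4, 2, 4, 1)
p-restricted factor λ_2 = (5, 5, 3, 1)
p-restricted factor λ_3 = (4, 2, 5, 2)
p-restricted factor λ_4 = (0, 3, 6, 2)

((0, 3, 4, 2), (4, 2, 4, 1), (5, 5, 3, 1), (4, 2, 5, 2), (0, 3, 6, 2))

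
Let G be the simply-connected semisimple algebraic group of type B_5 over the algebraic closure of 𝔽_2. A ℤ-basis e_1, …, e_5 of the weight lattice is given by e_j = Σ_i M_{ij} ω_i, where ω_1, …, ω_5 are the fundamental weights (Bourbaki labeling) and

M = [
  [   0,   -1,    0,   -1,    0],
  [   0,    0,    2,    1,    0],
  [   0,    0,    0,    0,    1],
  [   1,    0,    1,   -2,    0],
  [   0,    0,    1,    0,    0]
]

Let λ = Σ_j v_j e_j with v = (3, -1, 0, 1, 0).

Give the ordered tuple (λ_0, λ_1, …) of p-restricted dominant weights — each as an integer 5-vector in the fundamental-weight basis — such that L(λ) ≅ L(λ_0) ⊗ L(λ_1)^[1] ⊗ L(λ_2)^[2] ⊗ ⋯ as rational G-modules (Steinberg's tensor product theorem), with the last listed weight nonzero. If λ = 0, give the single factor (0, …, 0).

In the fundamental-weight basis, λ has coordinates c = M·v (v = (3, -1, 0, 1, 0)):
  c_1 = 0·3 + (-1)·(-1) + 0·0 + (-1)·(1) + 0·0 = 0
  c_2 = 0·3 + (0)·(-1) + 2·0 + 1·1 + 0·0 = 1
  c_3 = 0·3 + (0)·(-1) + 0·0 + 0·1 + 1·0 = 0
  c_4 = 1·3 + (0)·(-1) + 1·0 + (-2)·(1) + 0·0 = 1
  c_5 = 0·3 + (0)·(-1) + 1·0 + 0·1 + 0·0 = 0
Writing each c_i in base p = 2:
  c_1 = 0
  c_2 = 1 = 1·2^0
  c_3 = 0
  c_4 = 1 = 1·2^0
  c_5 = 0
Factor λ_0 = (0, 1, 0, 1, 0)

((0, 1, 0, 1, 0),)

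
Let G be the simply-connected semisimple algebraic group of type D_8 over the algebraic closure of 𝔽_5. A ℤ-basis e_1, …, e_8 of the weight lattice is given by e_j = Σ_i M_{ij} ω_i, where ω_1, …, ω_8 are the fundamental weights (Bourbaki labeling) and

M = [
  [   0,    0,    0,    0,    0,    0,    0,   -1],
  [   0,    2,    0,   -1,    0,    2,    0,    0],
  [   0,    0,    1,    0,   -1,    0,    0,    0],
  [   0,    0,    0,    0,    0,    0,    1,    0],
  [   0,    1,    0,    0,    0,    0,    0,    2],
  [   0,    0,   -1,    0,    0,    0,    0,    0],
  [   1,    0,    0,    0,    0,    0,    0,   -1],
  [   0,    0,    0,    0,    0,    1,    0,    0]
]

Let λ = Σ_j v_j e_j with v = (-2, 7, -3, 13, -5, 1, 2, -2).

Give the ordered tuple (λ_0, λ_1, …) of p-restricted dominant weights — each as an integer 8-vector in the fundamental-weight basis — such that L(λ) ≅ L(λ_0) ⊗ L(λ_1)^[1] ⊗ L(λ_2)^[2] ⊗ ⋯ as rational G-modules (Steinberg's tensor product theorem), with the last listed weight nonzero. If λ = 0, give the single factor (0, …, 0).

ω-coordinates c = M·v, v = (-2, 7, -3, 13, -5, 1, 2, -2):
  c_1 = 0*-2 + 0*7 + 0*-3 + 0*13 + 0*-5 + 0*1 + 0*2 + -1*-2 = 2
  c_2 = 0*-2 + 2*7 + 0*-3 + -1*13 + 0*-5 + 2*1 + 0*2 + 0*-2 = 3
  c_3 = 0*-2 + 0*7 + 1*-3 + 0*13 + -1*-5 + 0*1 + 0*2 + 0*-2 = 2
  c_4 = 0*-2 + 0*7 + 0*-3 + 0*13 + 0*-5 + 0*1 + 1*2 + 0*-2 = 2
  c_5 = 0*-2 + 1*7 + 0*-3 + 0*13 + 0*-5 + 0*1 + 0*2 + 2*-2 = 3
  c_6 = 0*-2 + 0*7 + -1*-3 + 0*13 + 0*-5 + 0*1 + 0*2 + 0*-2 = 3
  c_7 = 1*-2 + 0*7 + 0*-3 + 0*13 + 0*-5 + 0*1 + 0*2 + -1*-2 = 0
  c_8 = 0*-2 + 0*7 + 0*-3 + 0*13 + 0*-5 + 1*1 + 0*2 + 0*-2 = 1
p = 5; digits c_i = Σ_j d_{ij}·5^j, 0 ≤ d_{ij} < 5:
  c_1 = 2 = 2·5^0
  c_2 = 3 = 3·5^0
  c_3 = 2 = 2·5^0
  c_4 = 2 = 2·5^0
  c_5 = 3 = 3·5^0
  c_6 = 3 = 3·5^0
  c_7 = 0
  c_8 = 1 = 1·5^0
λ_0 = (2, 3, 2, 2, 3, 3, 0, 1)

((2, 3, 2, 2, 3, 3, 0, 1),)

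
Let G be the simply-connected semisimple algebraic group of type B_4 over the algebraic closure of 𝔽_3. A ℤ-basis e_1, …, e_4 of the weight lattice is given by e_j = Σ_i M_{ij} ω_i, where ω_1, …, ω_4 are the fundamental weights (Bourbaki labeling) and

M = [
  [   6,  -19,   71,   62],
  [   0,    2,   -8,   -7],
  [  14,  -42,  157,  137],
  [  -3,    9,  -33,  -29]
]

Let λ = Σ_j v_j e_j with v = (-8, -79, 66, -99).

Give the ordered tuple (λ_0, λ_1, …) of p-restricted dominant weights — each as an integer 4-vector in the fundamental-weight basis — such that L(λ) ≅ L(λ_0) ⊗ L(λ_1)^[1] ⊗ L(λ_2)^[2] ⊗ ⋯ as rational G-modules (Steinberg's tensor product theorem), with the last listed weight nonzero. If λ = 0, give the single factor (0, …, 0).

((1, 1, 2, 0), (0, 2, 1, 2))

Change of basis e → ω: c = M·v where v = (-8, -79, 66, -99):
  c_1 = 6*-8 + -19*-79 + 71*66 + 62*-99 = 1
  c_2 = 0*-8 + 2*-79 + -8*66 + -7*-99 = 7
  c_3 = 14*-8 + -42*-79 + 157*66 + 137*-99 = 5
  c_4 = -3*-8 + 9*-79 + -33*66 + -29*-99 = 6
Base-3 expansion of each c_i:
  c_1 = 1 = 1·3^0
  c_2 = 7 = 1·3^0 + 2·3^1
  c_3 = 5 = 2·3^0 + 1·3^1
  c_4 = 6 = 0·3^0 + 2·3^1
p-restricted factor λ_0 = (1, 1, 2, 0)
p-restricted factor λ_1 = (0, 2, 1, 2)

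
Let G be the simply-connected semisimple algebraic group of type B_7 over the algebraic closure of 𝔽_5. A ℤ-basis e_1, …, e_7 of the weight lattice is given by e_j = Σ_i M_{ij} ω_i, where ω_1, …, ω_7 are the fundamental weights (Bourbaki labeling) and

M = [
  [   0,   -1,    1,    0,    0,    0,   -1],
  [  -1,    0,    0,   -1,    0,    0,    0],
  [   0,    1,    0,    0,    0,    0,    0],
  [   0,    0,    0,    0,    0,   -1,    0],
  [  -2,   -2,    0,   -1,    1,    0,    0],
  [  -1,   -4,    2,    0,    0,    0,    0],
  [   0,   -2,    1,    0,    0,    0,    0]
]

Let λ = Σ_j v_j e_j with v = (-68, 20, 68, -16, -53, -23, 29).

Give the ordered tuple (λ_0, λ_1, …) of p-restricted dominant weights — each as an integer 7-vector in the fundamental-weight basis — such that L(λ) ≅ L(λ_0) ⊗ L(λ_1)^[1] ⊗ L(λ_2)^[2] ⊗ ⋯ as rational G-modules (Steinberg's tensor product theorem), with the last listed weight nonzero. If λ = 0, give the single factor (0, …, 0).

ω-coordinates c = M·v, v = (-68, 20, 68, -16, -53, -23, 29):
  c_1 = (0)·(-68) + (-1)·(20) + (1)·(68) + (0)·(-16) + (0)·(-53) + (0)·(-23) + (-1)·(29) = 19
  c_2 = (-1)·(-68) + (0)·(20) + (0)·(68) + (-1)·(-16) + (0)·(-53) + (0)·(-23) + (0)·(29) = 84
  c_3 = (0)·(-68) + (1)·(20) + (0)·(68) + (0)·(-16) + (0)·(-53) + (0)·(-23) + (0)·(29) = 20
  c_4 = (0)·(-68) + (0)·(20) + (0)·(68) + (0)·(-16) + (0)·(-53) + (-1)·(-23) + (0)·(29) = 23
  c_5 = (-2)·(-68) + (-2)·(20) + (0)·(68) + (-1)·(-16) + (1)·(-53) + (0)·(-23) + (0)·(29) = 59
  c_6 = (-1)·(-68) + (-4)·(20) + (2)·(68) + (0)·(-16) + (0)·(-53) + (0)·(-23) + (0)·(29) = 124
  c_7 = (0)·(-68) + (-2)·(20) + (1)·(68) + (0)·(-16) + (0)·(-53) + (0)·(-23) + (0)·(29) = 28
Base-5 expansion of each c_i:
  c_1 = 19 = 4·5^0 + 3·5^1
  c_2 = 84 = 4·5^0 + 1·5^1 + 3·5^2
  c_3 = 20 = 0·5^0 + 4·5^1
  c_4 = 23 = 3·5^0 + 4·5^1
  c_5 = 59 = 4·5^0 + 1·5^1 + 2·5^2
  c_6 = 124 = 4·5^0 + 4·5^1 + 4·5^2
  c_7 = 28 = 3·5^0 + 0·5^1 + 1·5^2
p-restricted factor λ_0 = (4, 4, 0, 3, 4, 4, 3)
p-restricted factor λ_1 = (3, 1, 4, 4, 1, 4, 0)
p-restricted factor λ_2 = (0, 3, 0, 0, 2, 4, 1)

((4, 4, 0, 3, 4, 4, 3), (3, 1, 4, 4, 1, 4, 0), (0, 3, 0, 0, 2, 4, 1))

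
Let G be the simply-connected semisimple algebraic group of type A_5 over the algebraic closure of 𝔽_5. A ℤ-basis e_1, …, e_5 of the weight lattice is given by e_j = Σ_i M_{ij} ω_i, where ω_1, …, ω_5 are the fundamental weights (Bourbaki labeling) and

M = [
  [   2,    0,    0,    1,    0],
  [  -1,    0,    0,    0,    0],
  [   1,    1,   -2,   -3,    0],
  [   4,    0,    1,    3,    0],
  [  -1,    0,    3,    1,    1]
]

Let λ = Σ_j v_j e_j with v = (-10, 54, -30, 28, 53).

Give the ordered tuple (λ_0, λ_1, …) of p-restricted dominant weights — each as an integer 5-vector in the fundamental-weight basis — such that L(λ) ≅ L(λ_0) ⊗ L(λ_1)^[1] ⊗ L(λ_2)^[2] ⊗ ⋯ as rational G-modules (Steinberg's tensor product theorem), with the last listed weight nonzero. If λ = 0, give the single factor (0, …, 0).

((3, 0, 0, 4, 1), (1, 2, 4, 2, 0))

Converting to the ω-basis (c_i = row i of M dotted with v = (-10, 54, -30, 28, 53)):
  c_1 = (2)·(-10) + 0·54 + (0)·(-30) + 1·28 + 0·53 = 8
  c_2 = (-1)·(-10) + 0·54 + (0)·(-30) + 0·28 + 0·53 = 10
  c_3 = (1)·(-10) + 1·54 + (-2)·(-30) + (-3)·(28) + 0·53 = 20
  c_4 = (4)·(-10) + 0·54 + (1)·(-30) + 3·28 + 0·53 = 14
  c_5 = (-1)·(-10) + 0·54 + (3)·(-30) + 1·28 + 1·53 = 1
Base-5 expansion of each c_i:
  c_1 = 8 = 3·5^0 + 1·5^1
  c_2 = 10 = 0·5^0 + 2·5^1
  c_3 = 20 = 0·5^0 + 4·5^1
  c_4 = 14 = 4·5^0 + 2·5^1
  c_5 = 1 = 1·5^0
Factor λ_0 = (3, 0, 0, 4, 1)
Factor λ_1 = (1, 2, 4, 2, 0)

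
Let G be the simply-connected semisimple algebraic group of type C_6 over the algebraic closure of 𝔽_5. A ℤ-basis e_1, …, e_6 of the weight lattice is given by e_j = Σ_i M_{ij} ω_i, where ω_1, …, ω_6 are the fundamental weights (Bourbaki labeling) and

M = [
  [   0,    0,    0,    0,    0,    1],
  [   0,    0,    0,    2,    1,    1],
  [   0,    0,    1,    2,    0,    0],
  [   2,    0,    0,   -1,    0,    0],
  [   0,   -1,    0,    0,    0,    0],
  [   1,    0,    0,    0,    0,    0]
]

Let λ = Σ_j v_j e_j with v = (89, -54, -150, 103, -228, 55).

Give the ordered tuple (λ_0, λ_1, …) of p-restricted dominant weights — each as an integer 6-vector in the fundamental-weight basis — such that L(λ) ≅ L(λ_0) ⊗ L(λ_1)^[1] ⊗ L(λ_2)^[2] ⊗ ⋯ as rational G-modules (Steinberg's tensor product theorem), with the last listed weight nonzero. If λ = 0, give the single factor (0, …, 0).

((0, 3, 1, 0, 4, 4), (1, 1, 1, 0, 0, 2), (2, 1, 2, 3, 2, 3))

In the fundamental-weight basis, λ has coordinates c = M·v (v = (89, -54, -150, 103, -228, 55)):
  c_1 = 0·89 + (0)·(-54) + (0)·(-150) + 0·103 + (0)·(-228) + 1·55 = 55
  c_2 = 0·89 + (0)·(-54) + (0)·(-150) + 2·103 + (1)·(-228) + 1·55 = 33
  c_3 = 0·89 + (0)·(-54) + (1)·(-150) + 2·103 + (0)·(-228) + 0·55 = 56
  c_4 = 2·89 + (0)·(-54) + (0)·(-150) + (-1)·(103) + (0)·(-228) + 0·55 = 75
  c_5 = 0·89 + (-1)·(-54) + (0)·(-150) + 0·103 + (0)·(-228) + 0·55 = 54
  c_6 = 1·89 + (0)·(-54) + (0)·(-150) + 0·103 + (0)·(-228) + 0·55 = 89
Expand coordinatewise in base 5:
  c_1 = 55 = 0·5^0 + 1·5^1 + 2·5^2
  c_2 = 33 = 3·5^0 + 1·5^1 + 1·5^2
  c_3 = 56 = 1·5^0 + 1·5^1 + 2·5^2
  c_4 = 75 = 0·5^0 + 0·5^1 + 3·5^2
  c_5 = 54 = 4·5^0 + 0·5^1 + 2·5^2
  c_6 = 89 = 4·5^0 + 2·5^1 + 3·5^2
λ_0 = (0, 3, 1, 0, 4, 4)
λ_1 = (1, 1, 1, 0, 0, 2)
λ_2 = (2, 1, 2, 3, 2, 3)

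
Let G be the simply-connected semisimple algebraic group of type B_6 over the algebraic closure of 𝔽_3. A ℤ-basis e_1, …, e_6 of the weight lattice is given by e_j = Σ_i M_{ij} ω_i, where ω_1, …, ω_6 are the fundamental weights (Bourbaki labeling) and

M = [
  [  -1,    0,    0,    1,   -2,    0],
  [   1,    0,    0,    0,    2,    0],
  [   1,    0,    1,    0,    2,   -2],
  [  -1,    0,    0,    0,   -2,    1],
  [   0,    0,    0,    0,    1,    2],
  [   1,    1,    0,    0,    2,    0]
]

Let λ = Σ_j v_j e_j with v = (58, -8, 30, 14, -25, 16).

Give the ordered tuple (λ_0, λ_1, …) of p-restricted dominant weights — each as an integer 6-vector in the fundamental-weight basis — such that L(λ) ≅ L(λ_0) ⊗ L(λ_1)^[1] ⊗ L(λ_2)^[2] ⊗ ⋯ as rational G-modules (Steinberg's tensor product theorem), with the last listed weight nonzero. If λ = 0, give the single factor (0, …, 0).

Converting to the ω-basis (c_i = row i of M dotted with v = (58, -8, 30, 14, -25, 16)):
  c_1 = (-1)·(58) + (0)·(-8) + 0·30 + 1·14 + (-2)·(-25) + 0·16 = 6
  c_2 = 1·58 + (0)·(-8) + 0·30 + 0·14 + (2)·(-25) + 0·16 = 8
  c_3 = 1·58 + (0)·(-8) + 1·30 + 0·14 + (2)·(-25) + (-2)·(16) = 6
  c_4 = (-1)·(58) + (0)·(-8) + 0·30 + 0·14 + (-2)·(-25) + 1·16 = 8
  c_5 = 0·58 + (0)·(-8) + 0·30 + 0·14 + (1)·(-25) + 2·16 = 7
  c_6 = 1·58 + (1)·(-8) + 0·30 + 0·14 + (2)·(-25) + 0·16 = 0
Writing each c_i in base p = 3:
  c_1 = 6 = 0·3^0 + 2·3^1
  c_2 = 8 = 2·3^0 + 2·3^1
  c_3 = 6 = 0·3^0 + 2·3^1
  c_4 = 8 = 2·3^0 + 2·3^1
  c_5 = 7 = 1·3^0 + 2·3^1
  c_6 = 0
Factor λ_0 = (0, 2, 0, 2, 1, 0)
Factor λ_1 = (2, 2, 2, 2, 2, 0)

((0, 2, 0, 2, 1, 0), (2, 2, 2, 2, 2, 0))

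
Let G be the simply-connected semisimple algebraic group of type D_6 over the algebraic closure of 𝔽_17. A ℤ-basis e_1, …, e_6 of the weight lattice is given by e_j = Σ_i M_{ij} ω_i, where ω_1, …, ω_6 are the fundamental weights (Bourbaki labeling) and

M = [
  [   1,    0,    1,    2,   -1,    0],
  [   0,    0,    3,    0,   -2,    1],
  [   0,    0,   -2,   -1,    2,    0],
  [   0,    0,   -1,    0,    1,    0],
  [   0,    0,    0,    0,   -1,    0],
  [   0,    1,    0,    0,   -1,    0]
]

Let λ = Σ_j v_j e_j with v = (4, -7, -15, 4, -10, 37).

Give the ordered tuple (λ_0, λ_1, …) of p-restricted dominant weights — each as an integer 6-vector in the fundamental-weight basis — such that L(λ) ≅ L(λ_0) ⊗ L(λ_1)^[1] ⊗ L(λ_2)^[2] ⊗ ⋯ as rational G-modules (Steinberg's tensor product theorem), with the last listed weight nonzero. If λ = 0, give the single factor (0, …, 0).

((7, 12, 6, 5, 10, 3),)

In the fundamental-weight basis, λ has coordinates c = M·v (v = (4, -7, -15, 4, -10, 37)):
  c_1 = (1)·(4) + (0)·(-7) + (1)·(-15) + (2)·(4) + (-1)·(-10) + (0)·(37) = 7
  c_2 = (0)·(4) + (0)·(-7) + (3)·(-15) + (0)·(4) + (-2)·(-10) + (1)·(37) = 12
  c_3 = (0)·(4) + (0)·(-7) + (-2)·(-15) + (-1)·(4) + (2)·(-10) + (0)·(37) = 6
  c_4 = (0)·(4) + (0)·(-7) + (-1)·(-15) + (0)·(4) + (1)·(-10) + (0)·(37) = 5
  c_5 = (0)·(4) + (0)·(-7) + (0)·(-15) + (0)·(4) + (-1)·(-10) + (0)·(37) = 10
  c_6 = (0)·(4) + (1)·(-7) + (0)·(-15) + (0)·(4) + (-1)·(-10) + (0)·(37) = 3
p = 17; digits c_i = Σ_j d_{ij}·17^j, 0 ≤ d_{ij} < 17:
  c_1 = 7 = 7·17^0
  c_2 = 12 = 12·17^0
  c_3 = 6 = 6·17^0
  c_4 = 5 = 5·17^0
  c_5 = 10 = 10·17^0
  c_6 = 3 = 3·17^0
Factor λ_0 = (7, 12, 6, 5, 10, 3)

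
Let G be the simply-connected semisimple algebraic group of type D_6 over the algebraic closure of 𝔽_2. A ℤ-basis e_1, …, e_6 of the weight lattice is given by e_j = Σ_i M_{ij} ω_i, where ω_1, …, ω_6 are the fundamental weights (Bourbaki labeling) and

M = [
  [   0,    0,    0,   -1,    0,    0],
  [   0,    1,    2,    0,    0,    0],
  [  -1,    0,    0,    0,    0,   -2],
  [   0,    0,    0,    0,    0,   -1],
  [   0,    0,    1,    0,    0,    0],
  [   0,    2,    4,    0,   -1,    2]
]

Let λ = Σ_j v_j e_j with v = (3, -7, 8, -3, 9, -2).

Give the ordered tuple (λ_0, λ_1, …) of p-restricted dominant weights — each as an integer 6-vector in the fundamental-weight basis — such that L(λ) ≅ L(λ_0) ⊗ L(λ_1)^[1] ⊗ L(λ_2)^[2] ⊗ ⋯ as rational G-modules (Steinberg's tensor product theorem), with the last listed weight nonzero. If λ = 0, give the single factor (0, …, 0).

Change of basis e → ω: c = M·v where v = (3, -7, 8, -3, 9, -2):
  c_1 = 0·3 + (0)·(-7) + 0·8 + (-1)·(-3) + 0·9 + (0)·(-2) = 3
  c_2 = 0·3 + (1)·(-7) + 2·8 + (0)·(-3) + 0·9 + (0)·(-2) = 9
  c_3 = (-1)·(3) + (0)·(-7) + 0·8 + (0)·(-3) + 0·9 + (-2)·(-2) = 1
  c_4 = 0·3 + (0)·(-7) + 0·8 + (0)·(-3) + 0·9 + (-1)·(-2) = 2
  c_5 = 0·3 + (0)·(-7) + 1·8 + (0)·(-3) + 0·9 + (0)·(-2) = 8
  c_6 = 0·3 + (2)·(-7) + 4·8 + (0)·(-3) + (-1)·(9) + (2)·(-2) = 5
Writing each c_i in base p = 2:
  c_1 = 3 = 1·2^0 + 1·2^1
  c_2 = 9 = 1·2^0 + 0·2^1 + 0·2^2 + 1·2^3
  c_3 = 1 = 1·2^0
  c_4 = 2 = 0·2^0 + 1·2^1
  c_5 = 8 = 0·2^0 + 0·2^1 + 0·2^2 + 1·2^3
  c_6 = 5 = 1·2^0 + 0·2^1 + 1·2^2
Factor λ_0 = (1, 1, 1, 0, 0, 1)
Factor λ_1 = (1, 0, 0, 1, 0, 0)
Factor λ_2 = (0, 0, 0, 0, 0, 1)
Factor λ_3 = (0, 1, 0, 0, 1, 0)

((1, 1, 1, 0, 0, 1), (1, 0, 0, 1, 0, 0), (0, 0, 0, 0, 0, 1), (0, 1, 0, 0, 1, 0))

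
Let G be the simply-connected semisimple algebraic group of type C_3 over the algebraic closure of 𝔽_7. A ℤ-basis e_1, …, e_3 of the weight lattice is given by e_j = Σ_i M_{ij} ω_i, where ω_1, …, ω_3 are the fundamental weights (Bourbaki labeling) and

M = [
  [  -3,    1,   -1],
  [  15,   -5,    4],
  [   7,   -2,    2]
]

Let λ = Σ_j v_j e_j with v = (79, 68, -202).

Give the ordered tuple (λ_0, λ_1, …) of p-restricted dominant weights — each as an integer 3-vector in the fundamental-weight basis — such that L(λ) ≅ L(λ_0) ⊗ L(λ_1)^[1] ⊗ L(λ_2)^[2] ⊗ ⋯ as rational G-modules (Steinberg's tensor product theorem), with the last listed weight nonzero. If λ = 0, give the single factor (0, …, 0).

((5, 2, 6), (4, 5, 1))

Converting to the ω-basis (c_i = row i of M dotted with v = (79, 68, -202)):
  c_1 = -3*79 + 1*68 + -1*-202 = 33
  c_2 = 15*79 + -5*68 + 4*-202 = 37
  c_3 = 7*79 + -2*68 + 2*-202 = 13
p = 7; digits c_i = Σ_j d_{ij}·7^j, 0 ≤ d_{ij} < 7:
  c_1 = 33 = 5·7^0 + 4·7^1
  c_2 = 37 = 2·7^0 + 5·7^1
  c_3 = 13 = 6·7^0 + 1·7^1
p-restricted factor λ_0 = (5, 2, 6)
p-restricted factor λ_1 = (4, 5, 1)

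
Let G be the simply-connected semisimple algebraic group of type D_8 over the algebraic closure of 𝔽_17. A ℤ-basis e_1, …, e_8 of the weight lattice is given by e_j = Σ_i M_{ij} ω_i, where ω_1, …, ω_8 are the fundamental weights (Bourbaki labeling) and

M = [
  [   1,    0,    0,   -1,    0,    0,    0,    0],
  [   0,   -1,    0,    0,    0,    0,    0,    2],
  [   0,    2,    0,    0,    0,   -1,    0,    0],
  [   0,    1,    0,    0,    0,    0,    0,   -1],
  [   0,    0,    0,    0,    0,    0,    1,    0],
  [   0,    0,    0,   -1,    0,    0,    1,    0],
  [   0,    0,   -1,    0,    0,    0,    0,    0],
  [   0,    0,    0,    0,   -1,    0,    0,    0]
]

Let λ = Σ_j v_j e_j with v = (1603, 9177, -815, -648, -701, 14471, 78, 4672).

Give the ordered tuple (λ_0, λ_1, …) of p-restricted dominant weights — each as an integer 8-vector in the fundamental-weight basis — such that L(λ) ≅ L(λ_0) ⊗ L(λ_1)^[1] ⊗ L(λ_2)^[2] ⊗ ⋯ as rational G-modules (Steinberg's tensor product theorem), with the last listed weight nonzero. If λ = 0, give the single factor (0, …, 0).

ω-coordinates c = M·v, v = (1603, 9177, -815, -648, -701, 14471, 78, 4672):
  c_1 = (1)·(1603) + (0)·(9177) + (0)·(-815) + (-1)·(-648) + (0)·(-701) + (0)·(14471) + (0)·(78) + (0)·(4672) = 2251
  c_2 = (0)·(1603) + (-1)·(9177) + (0)·(-815) + (0)·(-648) + (0)·(-701) + (0)·(14471) + (0)·(78) + (2)·(4672) = 167
  c_3 = (0)·(1603) + (2)·(9177) + (0)·(-815) + (0)·(-648) + (0)·(-701) + (-1)·(14471) + (0)·(78) + (0)·(4672) = 3883
  c_4 = (0)·(1603) + (1)·(9177) + (0)·(-815) + (0)·(-648) + (0)·(-701) + (0)·(14471) + (0)·(78) + (-1)·(4672) = 4505
  c_5 = (0)·(1603) + (0)·(9177) + (0)·(-815) + (0)·(-648) + (0)·(-701) + (0)·(14471) + (1)·(78) + (0)·(4672) = 78
  c_6 = (0)·(1603) + (0)·(9177) + (0)·(-815) + (-1)·(-648) + (0)·(-701) + (0)·(14471) + (1)·(78) + (0)·(4672) = 726
  c_7 = (0)·(1603) + (0)·(9177) + (-1)·(-815) + (0)·(-648) + (0)·(-701) + (0)·(14471) + (0)·(78) + (0)·(4672) = 815
  c_8 = (0)·(1603) + (0)·(9177) + (0)·(-815) + (0)·(-648) + (-1)·(-701) + (0)·(14471) + (0)·(78) + (0)·(4672) = 701
p = 17; digits c_i = Σ_j d_{ij}·17^j, 0 ≤ d_{ij} < 17:
  c_1 = 2251 = 7·17^0 + 13·17^1 + 7·17^2
  c_2 = 167 = 14·17^0 + 9·17^1
  c_3 = 3883 = 7·17^0 + 7·17^1 + 13·17^2
  c_4 = 4505 = 0·17^0 + 10·17^1 + 15·17^2
  c_5 = 78 = 10·17^0 + 4·17^1
  c_6 = 726 = 12·17^0 + 8·17^1 + 2·17^2
  c_7 = 815 = 16·17^0 + 13·17^1 + 2·17^2
  c_8 = 701 = 4·17^0 + 7·17^1 + 2·17^2
p-restricted factor λ_0 = (7, 14, 7, 0, 10, 12, 16, 4)
p-restricted factor λ_1 = (13, 9, 7, 10, 4, 8, 13, 7)
p-restricted factor λ_2 = (7, 0, 13, 15, 0, 2, 2, 2)

((7, 14, 7, 0, 10, 12, 16, 4), (13, 9, 7, 10, 4, 8, 13, 7), (7, 0, 13, 15, 0, 2, 2, 2))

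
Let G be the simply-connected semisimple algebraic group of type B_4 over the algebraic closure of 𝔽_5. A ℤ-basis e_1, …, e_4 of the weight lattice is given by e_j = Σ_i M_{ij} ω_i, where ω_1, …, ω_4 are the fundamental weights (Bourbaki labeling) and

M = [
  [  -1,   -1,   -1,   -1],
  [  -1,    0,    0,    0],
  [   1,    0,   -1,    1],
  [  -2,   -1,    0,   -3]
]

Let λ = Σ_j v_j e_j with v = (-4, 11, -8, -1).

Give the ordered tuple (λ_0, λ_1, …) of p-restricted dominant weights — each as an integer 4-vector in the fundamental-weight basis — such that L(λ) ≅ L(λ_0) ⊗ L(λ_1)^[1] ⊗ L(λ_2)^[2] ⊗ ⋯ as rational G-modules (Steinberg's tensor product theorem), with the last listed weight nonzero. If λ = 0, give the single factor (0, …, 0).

((2, 4, 3, 0),)

ω-coordinates c = M·v, v = (-4, 11, -8, -1):
  c_1 = (-1)·(-4) + (-1)·(11) + (-1)·(-8) + (-1)·(-1) = 2
  c_2 = (-1)·(-4) + 0·11 + (0)·(-8) + (0)·(-1) = 4
  c_3 = (1)·(-4) + 0·11 + (-1)·(-8) + (1)·(-1) = 3
  c_4 = (-2)·(-4) + (-1)·(11) + (0)·(-8) + (-3)·(-1) = 0
Writing each c_i in base p = 5:
  c_1 = 2 = 2·5^0
  c_2 = 4 = 4·5^0
  c_3 = 3 = 3·5^0
  c_4 = 0
λ_0 = (2, 4, 3, 0)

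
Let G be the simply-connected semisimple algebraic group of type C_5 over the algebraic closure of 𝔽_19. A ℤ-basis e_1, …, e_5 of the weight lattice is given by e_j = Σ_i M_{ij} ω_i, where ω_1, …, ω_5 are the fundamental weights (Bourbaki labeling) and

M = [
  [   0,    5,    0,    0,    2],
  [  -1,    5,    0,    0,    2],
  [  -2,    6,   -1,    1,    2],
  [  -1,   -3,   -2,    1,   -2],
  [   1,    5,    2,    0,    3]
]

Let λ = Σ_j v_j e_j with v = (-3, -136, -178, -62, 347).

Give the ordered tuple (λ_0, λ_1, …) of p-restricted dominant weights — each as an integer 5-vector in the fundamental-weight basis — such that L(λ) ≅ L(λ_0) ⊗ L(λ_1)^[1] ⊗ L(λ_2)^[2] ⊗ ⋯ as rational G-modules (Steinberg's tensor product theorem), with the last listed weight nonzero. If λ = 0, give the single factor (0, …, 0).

((14, 17, 0, 11, 2),)

Converting to the ω-basis (c_i = row i of M dotted with v = (-3, -136, -178, -62, 347)):
  c_1 = (0)·(-3) + (5)·(-136) + (0)·(-178) + (0)·(-62) + 2·347 = 14
  c_2 = (-1)·(-3) + (5)·(-136) + (0)·(-178) + (0)·(-62) + 2·347 = 17
  c_3 = (-2)·(-3) + (6)·(-136) + (-1)·(-178) + (1)·(-62) + 2·347 = 0
  c_4 = (-1)·(-3) + (-3)·(-136) + (-2)·(-178) + (1)·(-62) + (-2)·(347) = 11
  c_5 = (1)·(-3) + (5)·(-136) + (2)·(-178) + (0)·(-62) + 3·347 = 2
p = 19; digits c_i = Σ_j d_{ij}·19^j, 0 ≤ d_{ij} < 19:
  c_1 = 14 = 14·19^0
  c_2 = 17 = 17·19^0
  c_3 = 0
  c_4 = 11 = 11·19^0
  c_5 = 2 = 2·19^0
Factor λ_0 = (14, 17, 0, 11, 2)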